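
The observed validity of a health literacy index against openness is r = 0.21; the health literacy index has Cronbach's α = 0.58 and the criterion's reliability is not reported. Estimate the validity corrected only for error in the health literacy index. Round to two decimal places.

0.28

Single correction: r_c = r_obs / √r_xx = 0.21 / √0.58 = 0.21 / 0.7616 ≈ 0.28.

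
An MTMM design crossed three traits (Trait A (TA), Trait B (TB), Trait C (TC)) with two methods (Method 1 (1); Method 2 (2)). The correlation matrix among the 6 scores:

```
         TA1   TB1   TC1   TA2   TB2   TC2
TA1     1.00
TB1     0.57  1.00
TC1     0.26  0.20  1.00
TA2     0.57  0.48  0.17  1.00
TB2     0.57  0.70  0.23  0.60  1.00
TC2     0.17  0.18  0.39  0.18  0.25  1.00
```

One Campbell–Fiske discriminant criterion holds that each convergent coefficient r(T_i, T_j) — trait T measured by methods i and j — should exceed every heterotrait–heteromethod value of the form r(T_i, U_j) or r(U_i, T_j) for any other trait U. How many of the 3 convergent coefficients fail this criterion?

Checking each validity diagonal entry against its comparison values:
TA (methods 1·2): 0.57 vs {0.57, 0.48, 0.17, 0.17} → fail.
TB (methods 1·2): 0.70 vs {0.48, 0.57, 0.18, 0.23} → pass.
TC (methods 1·2): 0.39 vs {0.17, 0.17, 0.23, 0.18} → pass.
1 of 3 fail.

1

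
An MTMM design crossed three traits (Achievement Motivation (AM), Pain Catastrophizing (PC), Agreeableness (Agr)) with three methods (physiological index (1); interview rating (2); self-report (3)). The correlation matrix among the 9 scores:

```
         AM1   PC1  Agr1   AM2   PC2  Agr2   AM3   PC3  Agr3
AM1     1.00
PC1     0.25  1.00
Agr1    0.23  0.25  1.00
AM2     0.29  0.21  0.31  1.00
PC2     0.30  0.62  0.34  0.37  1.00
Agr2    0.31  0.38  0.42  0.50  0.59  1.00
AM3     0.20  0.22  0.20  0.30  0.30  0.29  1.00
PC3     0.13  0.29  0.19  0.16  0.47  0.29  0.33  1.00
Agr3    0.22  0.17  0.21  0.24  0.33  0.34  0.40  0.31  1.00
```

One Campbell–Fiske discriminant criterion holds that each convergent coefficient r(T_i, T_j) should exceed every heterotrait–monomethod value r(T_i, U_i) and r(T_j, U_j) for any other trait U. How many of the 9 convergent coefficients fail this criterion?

Convergent coefficients and their comparison sets:
AM (methods 1·2): 0.29 vs {0.25, 0.37, 0.23, 0.50} → fail.
AM (methods 1·3): 0.20 vs {0.25, 0.33, 0.23, 0.40} → fail.
AM (methods 2·3): 0.30 vs {0.37, 0.33, 0.50, 0.40} → fail.
PC (methods 1·2): 0.62 vs {0.25, 0.37, 0.25, 0.59} → pass.
PC (methods 1·3): 0.29 vs {0.25, 0.33, 0.25, 0.31} → fail.
PC (methods 2·3): 0.47 vs {0.37, 0.33, 0.59, 0.31} → fail.
Agr (methods 1·2): 0.42 vs {0.23, 0.50, 0.25, 0.59} → fail.
Agr (methods 1·3): 0.21 vs {0.23, 0.40, 0.25, 0.31} → fail.
Agr (methods 2·3): 0.34 vs {0.50, 0.40, 0.59, 0.31} → fail.
8 of 9 fail.

8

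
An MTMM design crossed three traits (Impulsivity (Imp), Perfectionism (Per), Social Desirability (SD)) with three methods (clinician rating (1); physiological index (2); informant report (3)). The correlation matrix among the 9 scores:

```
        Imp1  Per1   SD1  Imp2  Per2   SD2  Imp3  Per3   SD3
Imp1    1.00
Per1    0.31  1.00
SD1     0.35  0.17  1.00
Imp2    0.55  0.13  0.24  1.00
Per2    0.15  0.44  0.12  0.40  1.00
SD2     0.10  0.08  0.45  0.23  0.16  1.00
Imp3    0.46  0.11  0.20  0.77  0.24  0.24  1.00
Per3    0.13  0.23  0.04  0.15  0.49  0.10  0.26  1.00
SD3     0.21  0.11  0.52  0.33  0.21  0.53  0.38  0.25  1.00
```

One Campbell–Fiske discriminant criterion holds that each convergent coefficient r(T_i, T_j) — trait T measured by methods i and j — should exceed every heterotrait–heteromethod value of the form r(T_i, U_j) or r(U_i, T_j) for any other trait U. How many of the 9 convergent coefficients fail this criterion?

0

Each convergent coefficient versus the relevant comparison correlations:
Imp (methods 1·2): 0.55 vs {0.15, 0.13, 0.10, 0.24} → pass.
Imp (methods 1·3): 0.46 vs {0.13, 0.11, 0.21, 0.20} → pass.
Imp (methods 2·3): 0.77 vs {0.15, 0.24, 0.33, 0.24} → pass.
Per (methods 1·2): 0.44 vs {0.13, 0.15, 0.08, 0.12} → pass.
Per (methods 1·3): 0.23 vs {0.11, 0.13, 0.11, 0.04} → pass.
Per (methods 2·3): 0.49 vs {0.24, 0.15, 0.21, 0.10} → pass.
SD (methods 1·2): 0.45 vs {0.24, 0.10, 0.12, 0.08} → pass.
SD (methods 1·3): 0.52 vs {0.20, 0.21, 0.04, 0.11} → pass.
SD (methods 2·3): 0.53 vs {0.24, 0.33, 0.10, 0.21} → pass.
0 of 9 fail.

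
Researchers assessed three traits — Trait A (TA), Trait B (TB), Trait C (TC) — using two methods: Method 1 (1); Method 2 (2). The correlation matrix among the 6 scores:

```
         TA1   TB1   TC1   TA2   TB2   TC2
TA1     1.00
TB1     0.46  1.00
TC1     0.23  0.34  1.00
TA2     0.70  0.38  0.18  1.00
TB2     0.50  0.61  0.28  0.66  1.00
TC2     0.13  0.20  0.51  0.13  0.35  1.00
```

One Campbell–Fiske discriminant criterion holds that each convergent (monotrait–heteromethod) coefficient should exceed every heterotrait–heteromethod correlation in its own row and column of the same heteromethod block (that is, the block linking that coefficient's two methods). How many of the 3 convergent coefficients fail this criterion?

Each convergent coefficient versus the relevant comparison correlations:
TA (methods 1·2): 0.70 vs {0.50, 0.38, 0.13, 0.18} → pass.
TB (methods 1·2): 0.61 vs {0.38, 0.50, 0.20, 0.28} → pass.
TC (methods 1·2): 0.51 vs {0.18, 0.13, 0.28, 0.20} → pass.
0 of 3 fail.

0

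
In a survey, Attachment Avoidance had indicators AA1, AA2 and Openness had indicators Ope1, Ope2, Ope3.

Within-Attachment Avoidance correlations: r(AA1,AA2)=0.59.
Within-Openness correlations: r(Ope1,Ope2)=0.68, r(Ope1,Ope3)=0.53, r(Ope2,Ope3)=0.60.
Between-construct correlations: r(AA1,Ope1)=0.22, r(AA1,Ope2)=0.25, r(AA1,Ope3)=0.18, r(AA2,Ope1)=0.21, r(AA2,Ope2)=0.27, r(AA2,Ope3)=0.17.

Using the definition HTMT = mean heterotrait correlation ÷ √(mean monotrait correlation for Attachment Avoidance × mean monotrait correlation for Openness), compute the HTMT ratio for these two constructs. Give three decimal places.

0.363

Mean heterotrait r = 1.30/6 = 0.2167.
Mean within-AA = 0.59/1 = 0.5900; mean within-Ope = 1.81/3 = 0.6033.
Geometric mean = √(0.5900 × 0.6033) = 0.5966.
HTMT = 0.2167 / 0.5966 = 0.363.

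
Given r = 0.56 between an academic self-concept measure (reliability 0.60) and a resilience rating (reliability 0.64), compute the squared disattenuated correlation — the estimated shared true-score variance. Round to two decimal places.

Disattenuated r = 0.56 / √(0.60 × 0.64) = 0.56 / 0.6197 = 0.9037.
Shared true-score variance = 0.9037² = 0.8167 ≈ 0.82.

0.82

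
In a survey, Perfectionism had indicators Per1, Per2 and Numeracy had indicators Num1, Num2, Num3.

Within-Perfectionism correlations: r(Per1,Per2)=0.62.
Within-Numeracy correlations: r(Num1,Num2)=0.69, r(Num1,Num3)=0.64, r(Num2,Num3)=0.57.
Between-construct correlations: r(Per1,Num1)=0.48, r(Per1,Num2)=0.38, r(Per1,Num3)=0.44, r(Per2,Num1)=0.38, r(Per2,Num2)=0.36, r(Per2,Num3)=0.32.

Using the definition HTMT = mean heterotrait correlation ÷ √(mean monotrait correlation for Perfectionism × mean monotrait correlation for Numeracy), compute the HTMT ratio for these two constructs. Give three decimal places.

Mean between = 2.36/6 = 0.3933.
Mean within-Per = 0.62/1 = 0.6200; mean within-Num = 1.90/3 = 0.6333.
Geometric mean = √(0.6200 × 0.6333) = 0.6266.
HTMT = 0.3933 / 0.6266 = 0.628.

0.628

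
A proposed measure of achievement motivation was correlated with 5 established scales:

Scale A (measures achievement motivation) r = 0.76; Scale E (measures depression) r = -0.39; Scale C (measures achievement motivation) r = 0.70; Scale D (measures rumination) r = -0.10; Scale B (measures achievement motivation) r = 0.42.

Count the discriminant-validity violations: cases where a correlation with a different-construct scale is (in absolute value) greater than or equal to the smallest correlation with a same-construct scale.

0

Convergent (same construct = achievement motivation): Scale A, Scale C, Scale B.
Smallest convergent = 0.42. Discriminant |r|: 0.39, 0.10; count ≥ 0.42 → 0.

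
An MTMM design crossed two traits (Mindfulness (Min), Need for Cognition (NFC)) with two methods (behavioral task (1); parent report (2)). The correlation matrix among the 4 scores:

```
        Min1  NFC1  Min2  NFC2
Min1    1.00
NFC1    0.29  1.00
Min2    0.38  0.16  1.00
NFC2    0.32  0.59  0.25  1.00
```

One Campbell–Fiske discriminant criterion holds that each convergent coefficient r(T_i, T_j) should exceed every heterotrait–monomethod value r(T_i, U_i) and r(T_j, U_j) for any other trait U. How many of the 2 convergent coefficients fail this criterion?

Convergent coefficients and their comparison sets:
Min (methods 1·2): 0.38 vs {0.29, 0.25} → pass.
NFC (methods 1·2): 0.59 vs {0.29, 0.25} → pass.
0 of 2 fail.

0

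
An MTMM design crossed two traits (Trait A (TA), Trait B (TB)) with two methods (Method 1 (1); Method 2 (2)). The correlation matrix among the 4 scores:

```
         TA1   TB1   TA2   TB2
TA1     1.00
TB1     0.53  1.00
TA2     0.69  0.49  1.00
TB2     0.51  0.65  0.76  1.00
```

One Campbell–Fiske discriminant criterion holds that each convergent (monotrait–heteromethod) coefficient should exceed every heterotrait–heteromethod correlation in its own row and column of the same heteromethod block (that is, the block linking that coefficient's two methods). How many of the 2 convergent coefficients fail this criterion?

Convergent coefficients and their comparison sets:
TA (methods 1·2): 0.69 vs {0.51, 0.49} → pass.
TB (methods 1·2): 0.65 vs {0.49, 0.51} → pass.
0 of 2 fail.

0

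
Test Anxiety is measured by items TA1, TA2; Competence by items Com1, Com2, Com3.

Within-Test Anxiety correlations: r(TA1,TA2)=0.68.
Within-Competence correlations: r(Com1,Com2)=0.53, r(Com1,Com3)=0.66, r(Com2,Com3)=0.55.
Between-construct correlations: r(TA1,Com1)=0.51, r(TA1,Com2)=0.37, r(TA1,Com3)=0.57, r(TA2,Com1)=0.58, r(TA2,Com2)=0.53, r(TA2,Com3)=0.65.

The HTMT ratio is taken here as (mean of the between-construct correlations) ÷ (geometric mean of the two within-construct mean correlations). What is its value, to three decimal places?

Between-construct mean = 3.21/6 = 0.5350.
Mean within-TA = 0.68/1 = 0.6800; mean within-Com = 1.74/3 = 0.5800.
Geometric mean = √(0.6800 × 0.5800) = 0.6280.
HTMT = 0.5350 / 0.6280 = 0.852.

0.852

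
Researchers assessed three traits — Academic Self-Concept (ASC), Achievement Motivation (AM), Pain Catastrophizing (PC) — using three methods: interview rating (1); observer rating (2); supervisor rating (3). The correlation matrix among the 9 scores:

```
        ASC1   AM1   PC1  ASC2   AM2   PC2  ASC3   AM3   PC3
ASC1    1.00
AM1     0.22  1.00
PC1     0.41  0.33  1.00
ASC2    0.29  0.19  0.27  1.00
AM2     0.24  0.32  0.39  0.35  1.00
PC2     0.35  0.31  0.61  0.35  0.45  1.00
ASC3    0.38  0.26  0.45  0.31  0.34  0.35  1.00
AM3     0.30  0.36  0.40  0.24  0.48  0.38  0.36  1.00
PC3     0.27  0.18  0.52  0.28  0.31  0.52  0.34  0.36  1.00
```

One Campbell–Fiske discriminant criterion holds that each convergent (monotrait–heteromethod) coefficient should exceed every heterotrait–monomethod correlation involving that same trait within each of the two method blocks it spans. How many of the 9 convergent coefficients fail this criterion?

5

Checking each validity diagonal entry against its comparison values:
ASC (methods 1·2): 0.29 vs {0.22, 0.35, 0.41, 0.35} → fail.
ASC (methods 1·3): 0.38 vs {0.22, 0.36, 0.41, 0.34} → fail.
ASC (methods 2·3): 0.31 vs {0.35, 0.36, 0.35, 0.34} → fail.
AM (methods 1·2): 0.32 vs {0.22, 0.35, 0.33, 0.45} → fail.
AM (methods 1·3): 0.36 vs {0.22, 0.36, 0.33, 0.36} → fail.
AM (methods 2·3): 0.48 vs {0.35, 0.36, 0.45, 0.36} → pass.
PC (methods 1·2): 0.61 vs {0.41, 0.35, 0.33, 0.45} → pass.
PC (methods 1·3): 0.52 vs {0.41, 0.34, 0.33, 0.36} → pass.
PC (methods 2·3): 0.52 vs {0.35, 0.34, 0.45, 0.36} → pass.
5 of 9 fail.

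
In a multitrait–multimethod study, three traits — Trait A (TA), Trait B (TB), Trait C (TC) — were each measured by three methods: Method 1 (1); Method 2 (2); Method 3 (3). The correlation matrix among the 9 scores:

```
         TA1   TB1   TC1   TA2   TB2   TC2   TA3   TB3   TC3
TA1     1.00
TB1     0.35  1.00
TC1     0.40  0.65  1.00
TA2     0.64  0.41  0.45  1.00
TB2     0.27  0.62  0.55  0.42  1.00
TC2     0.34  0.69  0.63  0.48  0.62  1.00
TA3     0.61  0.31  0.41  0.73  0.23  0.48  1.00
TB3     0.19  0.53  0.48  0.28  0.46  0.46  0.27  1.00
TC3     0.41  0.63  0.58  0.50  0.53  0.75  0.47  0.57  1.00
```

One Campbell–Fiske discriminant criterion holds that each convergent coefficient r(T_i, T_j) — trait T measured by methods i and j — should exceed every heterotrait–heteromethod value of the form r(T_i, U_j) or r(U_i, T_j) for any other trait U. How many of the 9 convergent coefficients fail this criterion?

5

Checking each validity diagonal entry against its comparison values:
TA (methods 1·2): 0.64 vs {0.27, 0.41, 0.34, 0.45} → pass.
TA (methods 1·3): 0.61 vs {0.19, 0.31, 0.41, 0.41} → pass.
TA (methods 2·3): 0.73 vs {0.28, 0.23, 0.50, 0.48} → pass.
TB (methods 1·2): 0.62 vs {0.41, 0.27, 0.69, 0.55} → fail.
TB (methods 1·3): 0.53 vs {0.31, 0.19, 0.63, 0.48} → fail.
TB (methods 2·3): 0.46 vs {0.23, 0.28, 0.53, 0.46} → fail.
TC (methods 1·2): 0.63 vs {0.45, 0.34, 0.55, 0.69} → fail.
TC (methods 1·3): 0.58 vs {0.41, 0.41, 0.48, 0.63} → fail.
TC (methods 2·3): 0.75 vs {0.48, 0.50, 0.46, 0.53} → pass.
5 of 9 fail.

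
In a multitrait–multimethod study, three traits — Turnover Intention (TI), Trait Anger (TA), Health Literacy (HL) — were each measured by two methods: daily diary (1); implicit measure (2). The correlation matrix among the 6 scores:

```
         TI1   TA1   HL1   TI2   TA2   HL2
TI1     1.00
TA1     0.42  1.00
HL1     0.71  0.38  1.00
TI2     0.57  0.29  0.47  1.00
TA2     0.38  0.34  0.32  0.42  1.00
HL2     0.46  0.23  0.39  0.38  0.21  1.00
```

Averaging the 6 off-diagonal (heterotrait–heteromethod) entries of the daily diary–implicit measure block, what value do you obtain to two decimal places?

HTHM values (method 1 × method 2): 0.38, 0.46, 0.29, 0.23, 0.47, 0.32; mean = 2.15/6 = 0.36.

0.36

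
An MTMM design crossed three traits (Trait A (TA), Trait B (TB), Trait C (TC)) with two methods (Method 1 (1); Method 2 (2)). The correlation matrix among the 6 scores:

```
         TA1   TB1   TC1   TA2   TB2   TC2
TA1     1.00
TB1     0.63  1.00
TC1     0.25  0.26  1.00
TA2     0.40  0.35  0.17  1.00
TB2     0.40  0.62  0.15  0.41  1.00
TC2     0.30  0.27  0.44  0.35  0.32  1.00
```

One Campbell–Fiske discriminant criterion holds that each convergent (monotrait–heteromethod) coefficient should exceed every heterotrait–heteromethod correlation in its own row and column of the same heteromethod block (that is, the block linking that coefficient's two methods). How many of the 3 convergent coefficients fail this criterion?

Convergent coefficients and their comparison sets:
TA (methods 1·2): 0.40 vs {0.40, 0.35, 0.30, 0.17} → fail.
TB (methods 1·2): 0.62 vs {0.35, 0.40, 0.27, 0.15} → pass.
TC (methods 1·2): 0.44 vs {0.17, 0.30, 0.15, 0.27} → pass.
1 of 3 fail.

1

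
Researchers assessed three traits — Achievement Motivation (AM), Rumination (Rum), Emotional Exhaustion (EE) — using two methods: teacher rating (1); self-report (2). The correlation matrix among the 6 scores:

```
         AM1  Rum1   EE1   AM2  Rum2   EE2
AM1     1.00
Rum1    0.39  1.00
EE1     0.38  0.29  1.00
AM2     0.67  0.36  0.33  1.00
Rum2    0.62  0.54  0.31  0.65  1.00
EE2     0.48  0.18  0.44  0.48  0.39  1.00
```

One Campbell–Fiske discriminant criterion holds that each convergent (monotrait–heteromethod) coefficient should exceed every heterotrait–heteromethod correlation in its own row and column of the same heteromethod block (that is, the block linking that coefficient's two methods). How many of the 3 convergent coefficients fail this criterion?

Convergent coefficients and their comparison sets:
AM (methods 1·2): 0.67 vs {0.62, 0.36, 0.48, 0.33} → pass.
Rum (methods 1·2): 0.54 vs {0.36, 0.62, 0.18, 0.31} → fail.
EE (methods 1·2): 0.44 vs {0.33, 0.48, 0.31, 0.18} → fail.
2 of 3 fail.

2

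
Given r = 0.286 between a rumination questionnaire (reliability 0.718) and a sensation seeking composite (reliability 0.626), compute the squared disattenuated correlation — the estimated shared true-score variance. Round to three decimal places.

0.182

Disattenuated r = 0.286 / √(0.718 × 0.626) = 0.286 / 0.6704 = 0.4266.
Shared true-score variance = 0.4266² = 0.1820 ≈ 0.182.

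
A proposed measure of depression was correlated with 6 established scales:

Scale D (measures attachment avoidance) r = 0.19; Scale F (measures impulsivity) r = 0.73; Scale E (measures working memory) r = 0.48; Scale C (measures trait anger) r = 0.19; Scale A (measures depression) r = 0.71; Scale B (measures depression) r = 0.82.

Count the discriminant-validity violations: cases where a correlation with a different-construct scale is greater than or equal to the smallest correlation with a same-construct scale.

Convergent (same construct = depression): Scale A, Scale B.
Smallest convergent = 0.71. Discriminant values: 0.19, 0.73, 0.48, 0.19; count ≥ 0.71 → 1.

1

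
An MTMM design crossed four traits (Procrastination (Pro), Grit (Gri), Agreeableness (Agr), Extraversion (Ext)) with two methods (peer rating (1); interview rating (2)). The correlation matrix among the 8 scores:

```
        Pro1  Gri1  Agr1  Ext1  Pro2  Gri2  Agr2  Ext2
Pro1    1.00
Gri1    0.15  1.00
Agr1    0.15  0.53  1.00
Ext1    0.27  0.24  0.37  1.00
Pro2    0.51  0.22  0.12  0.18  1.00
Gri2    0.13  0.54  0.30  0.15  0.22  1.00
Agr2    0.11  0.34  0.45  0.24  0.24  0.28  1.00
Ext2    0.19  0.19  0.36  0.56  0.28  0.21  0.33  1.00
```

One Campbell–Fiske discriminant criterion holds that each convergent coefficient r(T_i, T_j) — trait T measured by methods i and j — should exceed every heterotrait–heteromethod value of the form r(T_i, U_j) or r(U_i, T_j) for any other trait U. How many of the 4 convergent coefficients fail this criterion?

0

Convergent coefficients and their comparison sets:
Pro (methods 1·2): 0.51 vs {0.13, 0.22, 0.11, 0.12, 0.19, 0.18} → pass.
Gri (methods 1·2): 0.54 vs {0.22, 0.13, 0.34, 0.30, 0.19, 0.15} → pass.
Agr (methods 1·2): 0.45 vs {0.12, 0.11, 0.30, 0.34, 0.36, 0.24} → pass.
Ext (methods 1·2): 0.56 vs {0.18, 0.19, 0.15, 0.19, 0.24, 0.36} → pass.
0 of 4 fail.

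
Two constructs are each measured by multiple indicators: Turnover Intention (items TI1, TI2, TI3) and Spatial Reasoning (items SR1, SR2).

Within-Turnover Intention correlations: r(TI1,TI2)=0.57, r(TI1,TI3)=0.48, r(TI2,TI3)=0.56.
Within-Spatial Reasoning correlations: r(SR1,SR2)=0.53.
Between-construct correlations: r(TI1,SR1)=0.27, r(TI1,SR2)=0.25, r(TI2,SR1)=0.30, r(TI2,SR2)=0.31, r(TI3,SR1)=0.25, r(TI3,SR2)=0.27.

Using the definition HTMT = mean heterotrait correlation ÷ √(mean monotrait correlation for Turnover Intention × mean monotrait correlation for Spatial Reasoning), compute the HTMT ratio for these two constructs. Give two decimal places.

Mean heterotrait r = 1.65/6 = 0.2750.
Mean within-TI = 1.61/3 = 0.5367; mean within-SR = 0.53/1 = 0.5300.
Geometric mean = √(0.5367 × 0.5300) = 0.5333.
HTMT = 0.2750 / 0.5333 = 0.52.

0.52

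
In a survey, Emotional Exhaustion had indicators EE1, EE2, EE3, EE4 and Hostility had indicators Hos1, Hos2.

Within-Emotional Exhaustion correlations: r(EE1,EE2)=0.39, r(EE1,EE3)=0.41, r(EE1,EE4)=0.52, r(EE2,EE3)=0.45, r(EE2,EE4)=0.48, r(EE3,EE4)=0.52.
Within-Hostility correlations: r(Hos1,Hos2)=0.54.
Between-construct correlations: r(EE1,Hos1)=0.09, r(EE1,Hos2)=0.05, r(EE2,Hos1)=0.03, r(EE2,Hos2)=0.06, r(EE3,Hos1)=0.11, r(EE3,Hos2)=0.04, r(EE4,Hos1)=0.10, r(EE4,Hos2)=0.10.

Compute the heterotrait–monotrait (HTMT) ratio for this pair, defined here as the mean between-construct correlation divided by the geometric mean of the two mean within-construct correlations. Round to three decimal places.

0.145

Between-construct mean = 0.58/8 = 0.0725.
Mean within-EE = 2.77/6 = 0.4617; mean within-Hos = 0.54/1 = 0.5400.
Geometric mean = √(0.4617 × 0.5400) = 0.4993.
HTMT = 0.0725 / 0.4993 = 0.145.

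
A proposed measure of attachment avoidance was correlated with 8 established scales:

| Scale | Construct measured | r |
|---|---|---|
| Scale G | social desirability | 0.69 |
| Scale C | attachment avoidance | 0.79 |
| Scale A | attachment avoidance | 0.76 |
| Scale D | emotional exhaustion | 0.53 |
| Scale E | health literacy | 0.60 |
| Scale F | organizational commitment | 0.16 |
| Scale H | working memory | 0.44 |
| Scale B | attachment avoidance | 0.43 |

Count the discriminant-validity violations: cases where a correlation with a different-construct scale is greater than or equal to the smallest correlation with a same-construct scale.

4

Convergent (same construct = attachment avoidance): Scale C, Scale A, Scale B.
Smallest convergent = 0.43. Discriminant values: 0.69, 0.53, 0.60, 0.16, 0.44; count ≥ 0.43 → 4.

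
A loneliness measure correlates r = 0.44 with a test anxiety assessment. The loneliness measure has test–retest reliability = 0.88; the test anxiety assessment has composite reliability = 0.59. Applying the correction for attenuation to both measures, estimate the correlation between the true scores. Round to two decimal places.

r_true = r_obs / √(r_xx · r_yy) = 0.44 / √(0.88 × 0.59) = 0.44 / √0.5192 = 0.44 / 0.7206 ≈ 0.61.

0.61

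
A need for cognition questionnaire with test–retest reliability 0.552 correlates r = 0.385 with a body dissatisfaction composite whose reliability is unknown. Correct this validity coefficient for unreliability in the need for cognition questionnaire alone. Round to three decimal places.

Single correction: r_c = r_obs / √r_xx = 0.385 / √0.552 = 0.385 / 0.7430 ≈ 0.518.

0.518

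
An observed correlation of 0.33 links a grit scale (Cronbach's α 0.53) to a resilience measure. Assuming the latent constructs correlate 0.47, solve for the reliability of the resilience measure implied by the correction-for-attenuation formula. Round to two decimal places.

0.93

r_true = r_obs / √(r_xx · r_yy) ⇒ 0.47 = 0.33 / √(0.53 · r_yy).
√(0.53 · r_yy) = 0.33 / 0.47 = 0.7021; 0.53 · r_yy = 0.4929; r_yy = 0.4929 / 0.53 ≈ 0.93.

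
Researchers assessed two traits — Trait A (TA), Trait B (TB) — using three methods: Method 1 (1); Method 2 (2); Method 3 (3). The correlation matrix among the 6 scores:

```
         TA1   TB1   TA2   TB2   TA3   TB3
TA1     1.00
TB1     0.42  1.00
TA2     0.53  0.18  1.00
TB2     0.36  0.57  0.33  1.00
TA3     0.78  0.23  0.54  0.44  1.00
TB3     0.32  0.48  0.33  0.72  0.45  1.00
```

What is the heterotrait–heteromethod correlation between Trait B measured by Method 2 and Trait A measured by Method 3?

Different traits and methods: r(TB2, TA3) = 0.44.

0.44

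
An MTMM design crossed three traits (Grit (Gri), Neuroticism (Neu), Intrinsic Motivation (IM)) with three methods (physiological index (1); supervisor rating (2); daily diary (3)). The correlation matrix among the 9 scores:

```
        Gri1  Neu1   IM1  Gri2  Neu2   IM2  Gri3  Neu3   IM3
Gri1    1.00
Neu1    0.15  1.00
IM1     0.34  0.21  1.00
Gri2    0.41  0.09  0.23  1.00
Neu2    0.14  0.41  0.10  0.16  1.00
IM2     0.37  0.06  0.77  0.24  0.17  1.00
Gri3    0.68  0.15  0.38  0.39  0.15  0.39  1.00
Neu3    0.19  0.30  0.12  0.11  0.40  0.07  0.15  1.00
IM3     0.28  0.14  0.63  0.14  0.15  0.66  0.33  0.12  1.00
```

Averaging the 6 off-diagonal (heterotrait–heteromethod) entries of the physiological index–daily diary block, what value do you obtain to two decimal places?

HTHM values (method 1 × method 3): 0.19, 0.28, 0.15, 0.14, 0.38, 0.12; mean = 1.26/6 = 0.21.

0.21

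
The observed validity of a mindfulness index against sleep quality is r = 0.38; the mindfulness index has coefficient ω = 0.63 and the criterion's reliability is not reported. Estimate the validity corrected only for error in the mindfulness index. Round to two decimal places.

Single correction: r_c = r_obs / √r_xx = 0.38 / √0.63 = 0.38 / 0.7937 ≈ 0.48.

0.48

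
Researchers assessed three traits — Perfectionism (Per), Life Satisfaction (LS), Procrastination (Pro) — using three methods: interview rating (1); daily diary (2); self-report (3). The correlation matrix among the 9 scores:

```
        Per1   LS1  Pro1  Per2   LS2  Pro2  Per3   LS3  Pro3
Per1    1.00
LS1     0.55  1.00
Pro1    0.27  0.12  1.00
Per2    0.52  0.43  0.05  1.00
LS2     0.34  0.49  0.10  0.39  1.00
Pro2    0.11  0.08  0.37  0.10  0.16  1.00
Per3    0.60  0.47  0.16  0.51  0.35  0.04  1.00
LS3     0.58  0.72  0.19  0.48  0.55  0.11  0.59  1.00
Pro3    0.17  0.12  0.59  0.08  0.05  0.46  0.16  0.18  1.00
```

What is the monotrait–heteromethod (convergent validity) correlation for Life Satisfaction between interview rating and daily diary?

0.49

Same trait (LS), different methods: r(LS1, LS2) = 0.49.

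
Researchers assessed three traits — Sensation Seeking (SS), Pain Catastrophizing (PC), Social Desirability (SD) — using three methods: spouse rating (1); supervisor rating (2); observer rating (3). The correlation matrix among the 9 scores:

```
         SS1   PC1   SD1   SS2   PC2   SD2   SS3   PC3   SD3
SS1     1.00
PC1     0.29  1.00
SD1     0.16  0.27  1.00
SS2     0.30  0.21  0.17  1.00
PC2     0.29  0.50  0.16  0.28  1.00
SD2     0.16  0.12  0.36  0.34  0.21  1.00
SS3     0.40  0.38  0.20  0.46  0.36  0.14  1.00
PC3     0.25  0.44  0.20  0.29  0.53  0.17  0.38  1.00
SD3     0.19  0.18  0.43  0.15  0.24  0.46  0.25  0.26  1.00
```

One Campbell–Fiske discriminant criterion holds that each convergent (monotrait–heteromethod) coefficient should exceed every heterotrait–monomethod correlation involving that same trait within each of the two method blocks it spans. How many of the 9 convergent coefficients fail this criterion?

1

Convergent coefficients and their comparison sets:
SS (methods 1·2): 0.30 vs {0.29, 0.28, 0.16, 0.34} → fail.
SS (methods 1·3): 0.40 vs {0.29, 0.38, 0.16, 0.25} → pass.
SS (methods 2·3): 0.46 vs {0.28, 0.38, 0.34, 0.25} → pass.
PC (methods 1·2): 0.50 vs {0.29, 0.28, 0.27, 0.21} → pass.
PC (methods 1·3): 0.44 vs {0.29, 0.38, 0.27, 0.26} → pass.
PC (methods 2·3): 0.53 vs {0.28, 0.38, 0.21, 0.26} → pass.
SD (methods 1·2): 0.36 vs {0.16, 0.34, 0.27, 0.21} → pass.
SD (methods 1·3): 0.43 vs {0.16, 0.25, 0.27, 0.26} → pass.
SD (methods 2·3): 0.46 vs {0.34, 0.25, 0.21, 0.26} → pass.
1 of 9 fail.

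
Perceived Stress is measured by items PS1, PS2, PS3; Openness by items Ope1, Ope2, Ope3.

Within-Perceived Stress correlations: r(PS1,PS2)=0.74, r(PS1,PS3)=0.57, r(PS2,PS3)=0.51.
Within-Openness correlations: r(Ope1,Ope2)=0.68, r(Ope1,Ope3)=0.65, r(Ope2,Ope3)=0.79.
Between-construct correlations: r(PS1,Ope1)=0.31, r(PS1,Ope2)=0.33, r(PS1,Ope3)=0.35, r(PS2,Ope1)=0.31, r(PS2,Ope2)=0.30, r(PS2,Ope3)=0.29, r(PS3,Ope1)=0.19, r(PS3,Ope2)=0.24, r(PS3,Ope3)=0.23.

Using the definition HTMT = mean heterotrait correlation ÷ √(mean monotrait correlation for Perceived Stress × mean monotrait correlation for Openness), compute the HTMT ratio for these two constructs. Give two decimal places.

0.43

Between-construct mean = 2.55/9 = 0.2833.
Mean within-PS = 1.82/3 = 0.6067; mean within-Ope = 2.12/3 = 0.7067.
Geometric mean = √(0.6067 × 0.7067) = 0.6548.
HTMT = 0.2833 / 0.6548 = 0.43.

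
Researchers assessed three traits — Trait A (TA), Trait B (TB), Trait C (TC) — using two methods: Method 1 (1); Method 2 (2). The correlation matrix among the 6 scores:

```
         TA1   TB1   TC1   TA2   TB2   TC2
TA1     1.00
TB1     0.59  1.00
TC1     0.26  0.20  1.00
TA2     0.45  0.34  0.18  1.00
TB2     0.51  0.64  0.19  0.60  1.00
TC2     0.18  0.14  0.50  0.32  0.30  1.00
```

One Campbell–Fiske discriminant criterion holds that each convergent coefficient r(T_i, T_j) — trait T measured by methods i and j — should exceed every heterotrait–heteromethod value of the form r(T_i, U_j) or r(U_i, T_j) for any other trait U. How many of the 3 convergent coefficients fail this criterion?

Convergent coefficients and their comparison sets:
TA (methods 1·2): 0.45 vs {0.51, 0.34, 0.18, 0.18} → fail.
TB (methods 1·2): 0.64 vs {0.34, 0.51, 0.14, 0.19} → pass.
TC (methods 1·2): 0.50 vs {0.18, 0.18, 0.19, 0.14} → pass.
1 of 3 fail.

1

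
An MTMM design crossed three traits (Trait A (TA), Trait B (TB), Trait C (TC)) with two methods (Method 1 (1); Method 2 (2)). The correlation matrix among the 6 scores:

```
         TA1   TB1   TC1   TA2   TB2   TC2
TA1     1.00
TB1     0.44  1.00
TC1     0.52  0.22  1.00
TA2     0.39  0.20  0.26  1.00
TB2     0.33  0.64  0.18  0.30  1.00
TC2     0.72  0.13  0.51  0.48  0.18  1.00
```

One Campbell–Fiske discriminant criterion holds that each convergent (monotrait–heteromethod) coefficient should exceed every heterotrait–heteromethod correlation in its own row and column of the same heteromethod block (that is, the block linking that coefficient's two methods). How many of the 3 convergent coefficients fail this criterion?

Checking each validity diagonal entry against its comparison values:
TA (methods 1·2): 0.39 vs {0.33, 0.20, 0.72, 0.26} → fail.
TB (methods 1·2): 0.64 vs {0.20, 0.33, 0.13, 0.18} → pass.
TC (methods 1·2): 0.51 vs {0.26, 0.72, 0.18, 0.13} → fail.
2 of 3 fail.

2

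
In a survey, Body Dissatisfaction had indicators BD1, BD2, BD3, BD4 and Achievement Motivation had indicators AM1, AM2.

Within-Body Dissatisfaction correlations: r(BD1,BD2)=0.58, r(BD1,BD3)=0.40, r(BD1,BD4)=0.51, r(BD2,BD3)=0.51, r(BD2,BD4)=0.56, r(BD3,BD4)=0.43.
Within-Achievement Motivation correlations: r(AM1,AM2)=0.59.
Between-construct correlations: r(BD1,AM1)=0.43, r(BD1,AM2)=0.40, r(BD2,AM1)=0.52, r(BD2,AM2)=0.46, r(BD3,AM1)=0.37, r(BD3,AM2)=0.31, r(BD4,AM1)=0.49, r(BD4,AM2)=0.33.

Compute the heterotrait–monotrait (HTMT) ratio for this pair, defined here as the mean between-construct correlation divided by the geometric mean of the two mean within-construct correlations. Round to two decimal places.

Mean heterotrait r = 3.31/8 = 0.4138.
Mean within-BD = 2.99/6 = 0.4983; mean within-AM = 0.59/1 = 0.5900.
Geometric mean = √(0.4983 × 0.5900) = 0.5422.
HTMT = 0.4138 / 0.5422 = 0.76.

0.76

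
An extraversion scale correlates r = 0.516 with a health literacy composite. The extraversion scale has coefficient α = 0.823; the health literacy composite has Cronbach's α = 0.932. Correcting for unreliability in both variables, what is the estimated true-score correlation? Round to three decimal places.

0.589

r_true = r_obs / √(r_xx · r_yy) = 0.516 / √(0.823 × 0.932) = 0.516 / √0.767036 = 0.516 / 0.8758 ≈ 0.589.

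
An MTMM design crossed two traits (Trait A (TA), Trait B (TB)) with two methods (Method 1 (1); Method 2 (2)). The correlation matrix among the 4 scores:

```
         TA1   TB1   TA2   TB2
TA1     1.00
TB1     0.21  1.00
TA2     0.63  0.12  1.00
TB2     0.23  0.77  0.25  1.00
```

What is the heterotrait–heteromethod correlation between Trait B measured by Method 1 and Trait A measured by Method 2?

Different traits and methods: r(TB1, TA2) = 0.12.

0.12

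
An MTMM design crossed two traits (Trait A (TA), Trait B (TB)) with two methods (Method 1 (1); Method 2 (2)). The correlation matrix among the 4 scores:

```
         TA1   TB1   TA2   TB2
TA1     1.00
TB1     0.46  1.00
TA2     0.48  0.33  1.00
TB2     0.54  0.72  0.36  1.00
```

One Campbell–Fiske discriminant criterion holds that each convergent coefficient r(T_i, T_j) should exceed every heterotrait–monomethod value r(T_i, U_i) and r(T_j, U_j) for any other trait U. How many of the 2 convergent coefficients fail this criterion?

0

Convergent coefficients and their comparison sets:
TA (methods 1·2): 0.48 vs {0.46, 0.36} → pass.
TB (methods 1·2): 0.72 vs {0.46, 0.36} → pass.
0 of 2 fail.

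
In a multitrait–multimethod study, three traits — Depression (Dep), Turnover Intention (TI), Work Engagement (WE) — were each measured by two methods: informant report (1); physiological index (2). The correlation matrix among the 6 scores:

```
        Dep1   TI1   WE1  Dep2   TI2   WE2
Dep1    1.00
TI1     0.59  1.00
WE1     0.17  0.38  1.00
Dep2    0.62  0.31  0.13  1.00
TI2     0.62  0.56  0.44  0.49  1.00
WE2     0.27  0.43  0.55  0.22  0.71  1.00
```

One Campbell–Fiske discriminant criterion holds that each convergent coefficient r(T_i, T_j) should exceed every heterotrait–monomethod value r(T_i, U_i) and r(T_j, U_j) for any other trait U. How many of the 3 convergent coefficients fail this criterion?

2

Checking each validity diagonal entry against its comparison values:
Dep (methods 1·2): 0.62 vs {0.59, 0.49, 0.17, 0.22} → pass.
TI (methods 1·2): 0.56 vs {0.59, 0.49, 0.38, 0.71} → fail.
WE (methods 1·2): 0.55 vs {0.17, 0.22, 0.38, 0.71} → fail.
2 of 3 fail.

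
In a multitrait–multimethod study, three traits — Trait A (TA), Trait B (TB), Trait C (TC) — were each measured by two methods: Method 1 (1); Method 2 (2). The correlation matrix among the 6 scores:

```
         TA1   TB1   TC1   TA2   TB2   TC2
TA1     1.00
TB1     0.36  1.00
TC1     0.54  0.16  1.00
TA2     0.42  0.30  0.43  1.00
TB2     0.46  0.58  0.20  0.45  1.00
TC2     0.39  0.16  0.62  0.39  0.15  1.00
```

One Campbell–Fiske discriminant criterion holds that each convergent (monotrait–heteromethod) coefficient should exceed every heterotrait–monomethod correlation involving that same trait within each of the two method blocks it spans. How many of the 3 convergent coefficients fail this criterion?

Checking each validity diagonal entry against its comparison values:
TA (methods 1·2): 0.42 vs {0.36, 0.45, 0.54, 0.39} → fail.
TB (methods 1·2): 0.58 vs {0.36, 0.45, 0.16, 0.15} → pass.
TC (methods 1·2): 0.62 vs {0.54, 0.39, 0.16, 0.15} → pass.
1 of 3 fail.

1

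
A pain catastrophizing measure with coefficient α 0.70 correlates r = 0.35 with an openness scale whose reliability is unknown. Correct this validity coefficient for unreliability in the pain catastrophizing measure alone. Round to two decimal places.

Single correction: r_c = r_obs / √r_xx = 0.35 / √0.70 = 0.35 / 0.8367 ≈ 0.42.

0.42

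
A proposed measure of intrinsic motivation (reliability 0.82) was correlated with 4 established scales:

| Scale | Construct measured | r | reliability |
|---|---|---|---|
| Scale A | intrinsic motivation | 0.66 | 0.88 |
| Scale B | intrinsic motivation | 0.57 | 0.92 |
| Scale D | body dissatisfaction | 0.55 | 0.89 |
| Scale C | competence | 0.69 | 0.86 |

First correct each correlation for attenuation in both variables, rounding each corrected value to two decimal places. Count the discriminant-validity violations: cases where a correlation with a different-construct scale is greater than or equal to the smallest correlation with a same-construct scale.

Disattenuated r (r / √(r_scale · r_new)):
  Scale A (conv): 0.66 / √(0.88·0.82) = 0.78
  Scale B (conv): 0.57 / √(0.92·0.82) = 0.66
  Scale D (disc): 0.55 / √(0.89·0.82) = 0.64
  Scale C (disc): 0.69 / √(0.86·0.82) = 0.82
Smallest convergent = 0.66. Discriminant values: 0.64, 0.82; count ≥ 0.66 → 1.

1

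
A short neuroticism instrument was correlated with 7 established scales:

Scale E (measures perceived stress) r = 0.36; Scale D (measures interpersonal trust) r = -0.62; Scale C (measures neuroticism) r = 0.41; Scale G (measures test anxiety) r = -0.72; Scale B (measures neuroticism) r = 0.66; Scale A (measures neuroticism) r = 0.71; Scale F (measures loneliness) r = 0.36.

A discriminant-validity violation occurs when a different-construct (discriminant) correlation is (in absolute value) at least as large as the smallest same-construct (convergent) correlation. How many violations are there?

Convergent (same construct = neuroticism): Scale C, Scale B, Scale A.
Smallest convergent = 0.41. Discriminant |r|: 0.36, 0.62, 0.72, 0.36; count ≥ 0.41 → 2.

2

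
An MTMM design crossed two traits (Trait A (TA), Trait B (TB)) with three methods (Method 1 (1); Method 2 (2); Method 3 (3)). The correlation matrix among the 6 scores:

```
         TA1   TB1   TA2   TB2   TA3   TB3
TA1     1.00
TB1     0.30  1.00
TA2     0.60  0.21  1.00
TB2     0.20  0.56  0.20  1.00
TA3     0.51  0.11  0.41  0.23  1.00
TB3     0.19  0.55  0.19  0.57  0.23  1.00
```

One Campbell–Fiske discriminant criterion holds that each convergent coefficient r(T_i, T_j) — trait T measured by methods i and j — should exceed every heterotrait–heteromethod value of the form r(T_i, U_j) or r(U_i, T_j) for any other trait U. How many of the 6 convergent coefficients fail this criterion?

0

Each convergent coefficient versus the relevant comparison correlations:
TA (methods 1·2): 0.60 vs {0.20, 0.21} → pass.
TA (methods 1·3): 0.51 vs {0.19, 0.11} → pass.
TA (methods 2·3): 0.41 vs {0.19, 0.23} → pass.
TB (methods 1·2): 0.56 vs {0.21, 0.20} → pass.
TB (methods 1·3): 0.55 vs {0.11, 0.19} → pass.
TB (methods 2·3): 0.57 vs {0.23, 0.19} → pass.
0 of 6 fail.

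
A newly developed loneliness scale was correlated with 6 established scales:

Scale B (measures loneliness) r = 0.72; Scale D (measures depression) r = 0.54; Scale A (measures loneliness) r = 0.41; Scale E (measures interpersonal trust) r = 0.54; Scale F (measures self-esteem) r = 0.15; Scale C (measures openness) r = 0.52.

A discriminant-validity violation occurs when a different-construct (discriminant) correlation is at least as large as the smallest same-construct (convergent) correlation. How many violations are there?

3

Convergent (same construct = loneliness): Scale B, Scale A.
Smallest convergent = 0.41. Discriminant values: 0.54, 0.54, 0.15, 0.52; count ≥ 0.41 → 3.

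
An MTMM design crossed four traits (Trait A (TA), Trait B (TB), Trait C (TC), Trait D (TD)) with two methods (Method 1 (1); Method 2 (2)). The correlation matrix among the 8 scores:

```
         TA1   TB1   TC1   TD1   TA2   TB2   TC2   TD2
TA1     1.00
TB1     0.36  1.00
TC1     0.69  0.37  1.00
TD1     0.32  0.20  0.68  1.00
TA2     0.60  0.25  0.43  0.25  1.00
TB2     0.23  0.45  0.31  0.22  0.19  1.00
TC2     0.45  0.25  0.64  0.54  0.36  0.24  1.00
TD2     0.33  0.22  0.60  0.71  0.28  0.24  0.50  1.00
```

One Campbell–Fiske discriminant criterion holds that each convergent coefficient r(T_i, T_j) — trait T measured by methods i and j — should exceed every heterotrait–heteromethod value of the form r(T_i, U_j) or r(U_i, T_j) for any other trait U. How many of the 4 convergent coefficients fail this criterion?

0

Convergent coefficients and their comparison sets:
TA (methods 1·2): 0.60 vs {0.23, 0.25, 0.45, 0.43, 0.33, 0.25} → pass.
TB (methods 1·2): 0.45 vs {0.25, 0.23, 0.25, 0.31, 0.22, 0.22} → pass.
TC (methods 1·2): 0.64 vs {0.43, 0.45, 0.31, 0.25, 0.60, 0.54} → pass.
TD (methods 1·2): 0.71 vs {0.25, 0.33, 0.22, 0.22, 0.54, 0.60} → pass.
0 of 4 fail.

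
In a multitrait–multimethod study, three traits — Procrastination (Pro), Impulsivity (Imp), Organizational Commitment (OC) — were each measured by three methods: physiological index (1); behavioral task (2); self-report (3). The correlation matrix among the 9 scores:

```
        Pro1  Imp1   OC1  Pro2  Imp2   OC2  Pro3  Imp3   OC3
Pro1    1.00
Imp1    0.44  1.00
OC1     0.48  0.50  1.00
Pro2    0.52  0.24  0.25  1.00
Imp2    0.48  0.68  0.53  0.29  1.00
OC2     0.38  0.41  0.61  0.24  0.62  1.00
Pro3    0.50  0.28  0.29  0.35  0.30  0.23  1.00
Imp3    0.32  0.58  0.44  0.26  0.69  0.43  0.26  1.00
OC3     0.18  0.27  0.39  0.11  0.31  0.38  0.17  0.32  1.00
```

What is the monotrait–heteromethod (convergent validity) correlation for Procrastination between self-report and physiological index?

Same trait (Pro), different methods: r(Pro3, Pro1) = 0.50.

0.50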